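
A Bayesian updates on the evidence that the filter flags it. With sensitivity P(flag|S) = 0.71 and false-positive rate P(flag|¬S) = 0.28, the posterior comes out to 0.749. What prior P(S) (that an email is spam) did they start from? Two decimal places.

Bayes' rule in odds form gives O(S|E) = O(S)·[P(E|S)/P(E|¬S)], hence O(S) = O(S|E)/LR.
Posterior odds = 0.749/(1−0.749) = 2.9841. LR = 0.71/0.28 = 2.5357.
Prior odds = 2.9841/2.5357 = 1.1768, so P(S) = 1.1768/(1+1.1768) ≈ 0.54.

P(S) = 0.54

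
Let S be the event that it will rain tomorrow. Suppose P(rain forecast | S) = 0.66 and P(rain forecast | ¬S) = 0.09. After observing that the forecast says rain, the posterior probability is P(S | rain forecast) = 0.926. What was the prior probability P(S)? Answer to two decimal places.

P(S) = 0.63

Bayes' rule in odds form gives O(S|E) = O(S)·[P(E|S)/P(E|¬S)], hence O(S) = O(S|E)/LR.
Posterior odds = 0.926/(1−0.926) = 12.5135. LR = 0.66/0.09 = 7.3333.
Prior odds = 12.5135/7.3333 = 1.7064, so P(S) = 1.7064/(1+1.7064) ≈ 0.63.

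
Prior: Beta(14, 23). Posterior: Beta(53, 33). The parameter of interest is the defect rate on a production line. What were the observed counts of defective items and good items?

39 defective items and 10 good items

A Beta(a, b) prior with s successes and f failures in binomial data gives a Beta(a+s, b+f) posterior.
Match parameters: s=53−14=39, f=33−23=10.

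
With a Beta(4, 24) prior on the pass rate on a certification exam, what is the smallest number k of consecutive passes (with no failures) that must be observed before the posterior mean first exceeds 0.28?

After k passes and 0 failures the posterior is Beta(4+k, 24), with mean (4+k)/(4+24+k).
Set (4+k)/(28+k) > 0.28 and solve: k > (0.28·28 − 4)/(1 − 0.28) = 5.333.
The smallest integer exceeding 5.333 is 6, and checking k=6: (10)/(34) = 0.2941 > 0.28.

k = 6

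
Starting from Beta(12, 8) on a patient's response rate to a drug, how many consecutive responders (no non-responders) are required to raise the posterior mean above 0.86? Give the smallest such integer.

After k responders and 0 non-responders the posterior is Beta(12+k, 8), with mean (12+k)/(12+8+k).
Set (12+k)/(20+k) > 0.86 and solve: k > (0.86·20 − 12)/(1 − 0.86) = 37.143.
The smallest integer exceeding 37.143 is 38, and checking k=38: (50)/(58) = 0.8621 > 0.86.

k = 38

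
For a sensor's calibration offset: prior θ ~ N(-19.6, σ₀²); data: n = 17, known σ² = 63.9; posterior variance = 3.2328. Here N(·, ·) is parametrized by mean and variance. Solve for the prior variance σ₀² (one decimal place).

σ₀² = 23.1

For the Normal–Normal model with known σ², precisions add: τ_n = τ₀ + n/σ².
So 1/σ₀² = 1/3.2328 − 17/63.9 = 0.309329 − 0.266041 = 0.043288.
Hence σ₀² = 1/0.043288 ≈ 23.1.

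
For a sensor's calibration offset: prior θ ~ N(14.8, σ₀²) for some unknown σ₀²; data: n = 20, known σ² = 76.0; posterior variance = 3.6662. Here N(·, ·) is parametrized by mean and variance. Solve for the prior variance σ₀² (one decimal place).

For the Normal–Normal model with known σ², precisions add: τ_n = τ₀ + n/σ².
So 1/σ₀² = 1/3.6662 − 20/76.0 = 0.272762 − 0.263158 = 0.009604.
Hence σ₀² = 1/0.009604 ≈ 104.1.

σ₀² = 104.1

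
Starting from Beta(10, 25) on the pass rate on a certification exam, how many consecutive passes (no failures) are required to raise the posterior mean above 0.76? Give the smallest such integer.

After k passes and 0 failures the posterior is Beta(10+k, 25), with mean (10+k)/(10+25+k).
Set (10+k)/(35+k) > 0.76 and solve: k > (0.76·35 − 10)/(1 − 0.76) = 69.167.
The smallest integer exceeding 69.167 is 70, and checking k=70: (80)/(105) = 0.7619 > 0.76.

k = 70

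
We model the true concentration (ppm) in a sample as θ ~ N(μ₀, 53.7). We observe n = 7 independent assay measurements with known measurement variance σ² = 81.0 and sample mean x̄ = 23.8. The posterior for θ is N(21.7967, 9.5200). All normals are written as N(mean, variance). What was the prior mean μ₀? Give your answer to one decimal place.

With known observation variance, the Normal–Normal posterior has precision τ_n = τ₀ + n/σ² and mean μ_n = (τ₀μ₀ + (n/σ²)x̄)/τ_n.
Here τ₀ = 1/53.7 = 0.018622 and τ_data = 7/81.0 = 0.086420, so τ_n = 0.105042.
Rearranging for μ₀: μ₀ = (μ_n·τ_n − τ_data·x̄)/τ₀ = (21.7967·0.105042 − 0.086420·23.8) / 0.018622 = 0.232773/0.018622 ≈ 12.5.

μ₀ = 12.5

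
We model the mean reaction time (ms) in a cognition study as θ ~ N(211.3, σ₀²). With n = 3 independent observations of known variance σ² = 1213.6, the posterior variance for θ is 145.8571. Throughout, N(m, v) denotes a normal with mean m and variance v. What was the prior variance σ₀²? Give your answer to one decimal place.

For the Normal–Normal model with known σ², precisions add: τ_n = τ₀ + n/σ².
So 1/σ₀² = 1/145.8571 − 3/1213.6 = 0.006856 − 0.002472 = 0.004384.
Hence σ₀² = 1/0.004384 ≈ 228.1.

σ₀² = 228.1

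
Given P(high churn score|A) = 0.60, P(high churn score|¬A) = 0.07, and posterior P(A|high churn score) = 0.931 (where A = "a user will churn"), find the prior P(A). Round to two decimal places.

P(A) = 0.61

Bayes' rule in odds form gives O(A|E) = O(A)·[P(E|A)/P(E|¬A)], hence O(A) = O(A|E)/LR.
Posterior odds = 0.931/(1−0.931) = 13.4928. LR = 0.60/0.07 = 8.5714.
Prior odds = 13.4928/8.5714 = 1.5742, so P(A) = 1.5742/(1+1.5742) ≈ 0.61.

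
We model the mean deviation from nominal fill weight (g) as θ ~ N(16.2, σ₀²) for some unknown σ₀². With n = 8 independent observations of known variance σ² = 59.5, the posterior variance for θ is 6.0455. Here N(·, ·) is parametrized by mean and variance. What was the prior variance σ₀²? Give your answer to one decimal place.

For the Normal–Normal model with known σ², precisions add: τ_n = τ₀ + n/σ².
So 1/σ₀² = 1/6.0455 − 8/59.5 = 0.165412 − 0.134454 = 0.030958.
Hence σ₀² = 1/0.030958 ≈ 32.3.

σ₀² = 32.3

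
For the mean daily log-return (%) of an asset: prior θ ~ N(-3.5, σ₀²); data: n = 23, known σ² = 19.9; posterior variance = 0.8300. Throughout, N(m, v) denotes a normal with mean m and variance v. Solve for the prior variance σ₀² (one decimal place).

For the Normal–Normal model with known σ², precisions add: τ_n = τ₀ + n/σ².
So 1/σ₀² = 1/0.8300 − 23/19.9 = 1.204819 − 1.155779 = 0.049040.
Hence σ₀² = 1/0.049040 ≈ 20.4.

σ₀² = 20.4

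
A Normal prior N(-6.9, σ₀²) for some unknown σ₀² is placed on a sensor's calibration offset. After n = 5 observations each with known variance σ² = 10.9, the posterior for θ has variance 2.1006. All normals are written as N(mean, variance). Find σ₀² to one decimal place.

Posterior precision equals prior precision plus data precision: 1/σ_n² = 1/σ₀² + n/σ².
So 1/σ₀² = 1/2.1006 − 5/10.9 = 0.476054 − 0.458716 = 0.017338.
Hence σ₀² = 1/0.017338 ≈ 57.7.

σ₀² = 57.7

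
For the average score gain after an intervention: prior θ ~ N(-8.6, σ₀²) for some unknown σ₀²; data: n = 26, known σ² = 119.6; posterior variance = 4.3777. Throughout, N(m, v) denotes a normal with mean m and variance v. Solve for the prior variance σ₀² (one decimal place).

For the Normal–Normal model with known σ², precisions add: τ_n = τ₀ + n/σ².
So 1/σ₀² = 1/4.3777 − 26/119.6 = 0.228430 − 0.217391 = 0.011039.
Hence σ₀² = 1/0.011039 ≈ 90.6.

σ₀² = 90.6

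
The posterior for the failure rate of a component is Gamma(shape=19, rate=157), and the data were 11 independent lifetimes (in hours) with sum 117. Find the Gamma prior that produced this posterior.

Gamma(shape=8, rate=40)

Gamma–exponential conjugacy: posterior shape = α + n, posterior rate = β + Σtᵢ.
So α = 19 − 11 = 8 and β = 157 − 117 = 40.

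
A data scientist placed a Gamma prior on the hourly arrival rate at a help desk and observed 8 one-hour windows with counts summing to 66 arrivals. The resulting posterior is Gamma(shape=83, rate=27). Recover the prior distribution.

Gamma(shape=17, rate=19)

Gamma–Poisson conjugacy: posterior shape = α + Σxᵢ, posterior rate = β + n.
So α = 83 − 66 = 17 and β = 27 − 8 = 19.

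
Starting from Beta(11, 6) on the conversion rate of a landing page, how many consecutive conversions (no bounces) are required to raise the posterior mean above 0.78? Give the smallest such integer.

After k conversions and 0 bounces the posterior is Beta(11+k, 6), with mean (11+k)/(11+6+k).
Set (11+k)/(17+k) > 0.78 and solve: k > (0.78·17 − 11)/(1 − 0.78) = 10.273.
The smallest integer exceeding 10.273 is 11.

k = 11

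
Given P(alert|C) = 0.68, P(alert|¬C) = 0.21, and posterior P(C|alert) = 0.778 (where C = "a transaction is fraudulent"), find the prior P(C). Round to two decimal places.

In odds form, posterior odds = prior odds × likelihood ratio, so prior odds = posterior odds ÷ LR.
Posterior odds = 0.778/(1−0.778) = 3.5045. LR = 0.68/0.21 = 3.2381.
Prior odds = 3.5045/3.2381 = 1.0823, so P(C) = 1.0823/(1+1.0823) ≈ 0.52.

P(C) = 0.52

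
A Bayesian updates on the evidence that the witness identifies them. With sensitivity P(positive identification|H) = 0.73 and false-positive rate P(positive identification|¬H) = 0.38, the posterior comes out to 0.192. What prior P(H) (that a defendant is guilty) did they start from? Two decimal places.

P(H) = 0.11

In odds form, posterior odds = prior odds × likelihood ratio, so prior odds = posterior odds ÷ LR.
Posterior odds = 0.192/(1−0.192) = 0.2376. LR = 0.73/0.38 = 1.9211.
Prior odds = 0.2376/1.9211 = 0.1237, so P(H) = 0.1237/(1+0.1237) ≈ 0.11.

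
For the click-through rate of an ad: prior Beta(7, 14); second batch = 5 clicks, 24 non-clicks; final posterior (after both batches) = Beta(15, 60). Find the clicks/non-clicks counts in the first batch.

3 clicks and 22 non-clicks

Sequential conjugate updates are equivalent to a single update on the pooled data, so total successes = posterior α − prior α and total failures = posterior β − prior β.
Total across both batches: 15−7=8 clicks, 60−14=46 non-clicks.
Subtract the second batch: 8−5=3 clicks and 46−24=22 non-clicks.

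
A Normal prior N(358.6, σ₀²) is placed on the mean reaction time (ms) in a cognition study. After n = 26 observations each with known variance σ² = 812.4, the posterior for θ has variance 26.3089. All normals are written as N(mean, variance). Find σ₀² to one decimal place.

Posterior precision equals prior precision plus data precision: 1/σ_n² = 1/σ₀² + n/σ².
So 1/σ₀² = 1/26.3089 − 26/812.4 = 0.038010 − 0.032004 = 0.006006.
Hence σ₀² = 1/0.006006 ≈ 166.5.

σ₀² = 166.5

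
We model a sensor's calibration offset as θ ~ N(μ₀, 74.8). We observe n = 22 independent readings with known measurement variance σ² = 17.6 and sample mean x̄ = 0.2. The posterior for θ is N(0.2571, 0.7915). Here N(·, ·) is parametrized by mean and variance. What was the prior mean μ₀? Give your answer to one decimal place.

With known observation variance, the Normal–Normal posterior has precision τ_n = τ₀ + n/σ² and mean μ_n = (τ₀μ₀ + (n/σ²)x̄)/τ_n.
Here τ₀ = 1/74.8 = 0.013369 and τ_data = 22/17.6 = 1.250000, so τ_n = 1.263369.
Rearranging for μ₀: μ₀ = (μ_n·τ_n − τ_data·x̄)/τ₀ = (0.2571·1.263369 − 1.250000·0.2) / 0.013369 = 0.074812/0.013369 ≈ 5.6.

μ₀ = 5.6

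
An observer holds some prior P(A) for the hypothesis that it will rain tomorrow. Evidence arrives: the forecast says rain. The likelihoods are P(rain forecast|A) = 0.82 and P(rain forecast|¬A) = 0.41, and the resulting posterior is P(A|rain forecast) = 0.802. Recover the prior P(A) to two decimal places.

P(A) = 0.67

In odds form, posterior odds = prior odds × likelihood ratio, so prior odds = posterior odds ÷ LR.
Posterior odds = 0.802/(1−0.802) = 4.0505. LR = 0.82/0.41 = 2.0000.
Prior odds = 4.0505/2.0000 = 2.0253, so P(A) = 2.0253/(1+2.0253) ≈ 0.67.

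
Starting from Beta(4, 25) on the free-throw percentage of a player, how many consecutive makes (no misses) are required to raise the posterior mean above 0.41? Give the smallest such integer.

After k makes and 0 misses the posterior is Beta(4+k, 25), with mean (4+k)/(4+25+k).
Set (4+k)/(29+k) > 0.41 and solve: k > (0.41·29 − 4)/(1 − 0.41) = 13.373.
The smallest integer exceeding 13.373 is 14.

k = 14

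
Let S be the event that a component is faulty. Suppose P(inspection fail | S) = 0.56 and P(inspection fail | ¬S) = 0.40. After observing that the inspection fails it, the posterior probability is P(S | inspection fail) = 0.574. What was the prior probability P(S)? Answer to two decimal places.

P(S) = 0.49

In odds form, posterior odds = prior odds × likelihood ratio, so prior odds = posterior odds ÷ LR.
Posterior odds = 0.574/(1−0.574) = 1.3474. LR = 0.56/0.40 = 1.4000.
Prior odds = 1.3474/1.4000 = 0.9624, so P(S) = 0.9624/(1+0.9624) ≈ 0.49.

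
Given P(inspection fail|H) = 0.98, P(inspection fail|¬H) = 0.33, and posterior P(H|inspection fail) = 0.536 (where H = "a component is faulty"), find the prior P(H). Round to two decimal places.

Bayes' rule in odds form gives O(H|E) = O(H)·[P(E|H)/P(E|¬H)], hence O(H) = O(H|E)/LR.
Posterior odds = 0.536/(1−0.536) = 1.1552. LR = 0.98/0.33 = 2.9697.
Prior odds = 1.1552/2.9697 = 0.3890, so P(H) = 0.3890/(1+0.3890) ≈ 0.28.

P(H) = 0.28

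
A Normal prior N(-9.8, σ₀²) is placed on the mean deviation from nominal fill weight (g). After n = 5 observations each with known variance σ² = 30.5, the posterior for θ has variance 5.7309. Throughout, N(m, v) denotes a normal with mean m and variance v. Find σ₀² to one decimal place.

σ₀² = 94.7

For the Normal–Normal model with known σ², precisions add: τ_n = τ₀ + n/σ².
So 1/σ₀² = 1/5.7309 − 5/30.5 = 0.174493 − 0.163934 = 0.010559.
Hence σ₀² = 1/0.010559 ≈ 94.7.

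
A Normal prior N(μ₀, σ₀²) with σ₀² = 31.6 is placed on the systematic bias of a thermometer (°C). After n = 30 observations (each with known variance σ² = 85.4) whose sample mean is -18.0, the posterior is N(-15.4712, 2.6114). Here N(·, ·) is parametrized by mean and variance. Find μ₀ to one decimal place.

μ₀ = 12.6

The posterior mean is a precision-weighted average: μ_n = (τ₀μ₀ + τ_data·x̄)/(τ₀+τ_data), with τ₀=1/σ₀² and τ_data=n/σ².
Here τ₀ = 1/31.6 = 0.031646 and τ_data = 30/85.4 = 0.351288, so τ_n = 0.382934.
Rearranging for μ₀: μ₀ = (μ_n·τ_n − τ_data·x̄)/τ₀ = (-15.4712·0.382934 − 0.351288·-18.0) / 0.031646 = 0.398735/0.031646 ≈ 12.6.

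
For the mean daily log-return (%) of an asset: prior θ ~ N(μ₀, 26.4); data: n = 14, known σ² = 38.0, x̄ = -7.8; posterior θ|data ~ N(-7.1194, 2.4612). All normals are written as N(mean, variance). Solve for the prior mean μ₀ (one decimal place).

With known observation variance, the Normal–Normal posterior has precision τ_n = τ₀ + n/σ² and mean μ_n = (τ₀μ₀ + (n/σ²)x̄)/τ_n.
Here τ₀ = 1/26.4 = 0.037879 and τ_data = 14/38.0 = 0.368421, so τ_n = 0.406300.
Rearranging for μ₀: μ₀ = (μ_n·τ_n − τ_data·x̄)/τ₀ = (-7.1194·0.406300 − 0.368421·-7.8) / 0.037879 = -0.018928/0.037879 ≈ -0.5.

μ₀ = -0.5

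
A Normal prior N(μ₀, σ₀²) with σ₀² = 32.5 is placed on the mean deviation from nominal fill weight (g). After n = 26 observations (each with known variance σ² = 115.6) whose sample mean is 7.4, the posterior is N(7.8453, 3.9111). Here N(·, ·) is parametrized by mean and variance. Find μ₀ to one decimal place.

μ₀ = 11.1

The posterior mean is a precision-weighted average: μ_n = (τ₀μ₀ + τ_data·x̄)/(τ₀+τ_data), with τ₀=1/σ₀² and τ_data=n/σ².
Here τ₀ = 1/32.5 = 0.030769 and τ_data = 26/115.6 = 0.224913, so τ_n = 0.255682.
Rearranging for μ₀: μ₀ = (μ_n·τ_n − τ_data·x̄)/τ₀ = (7.8453·0.255682 − 0.224913·7.4) / 0.030769 = 0.341546/0.030769 ≈ 11.1.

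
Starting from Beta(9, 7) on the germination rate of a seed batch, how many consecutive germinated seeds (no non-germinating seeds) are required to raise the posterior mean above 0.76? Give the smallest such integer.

k = 14

After k germinated seeds and 0 non-germinating seeds the posterior is Beta(9+k, 7), with mean (9+k)/(9+7+k).
Set (9+k)/(16+k) > 0.76 and solve: k > (0.76·16 − 9)/(1 − 0.76) = 13.167.
The smallest integer exceeding 13.167 is 14, and checking k=14: (23)/(30) = 0.7667 > 0.76.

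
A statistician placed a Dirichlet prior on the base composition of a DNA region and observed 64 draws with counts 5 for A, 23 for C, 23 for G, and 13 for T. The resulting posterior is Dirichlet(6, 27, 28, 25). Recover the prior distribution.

For a Dirichlet(α) prior with multinomial counts c, the posterior is Dirichlet(α + c) componentwise.
Subtract each count from the matching posterior parameter: 6−5=1, 27−23=4, 28−23=5, 25−13=12.

Dirichlet(1, 4, 5, 12)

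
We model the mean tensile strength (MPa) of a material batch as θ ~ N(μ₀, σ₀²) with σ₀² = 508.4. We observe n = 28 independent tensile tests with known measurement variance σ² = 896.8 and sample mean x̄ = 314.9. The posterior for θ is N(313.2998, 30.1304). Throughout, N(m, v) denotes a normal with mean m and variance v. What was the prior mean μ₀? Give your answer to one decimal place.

μ₀ = 287.9

With known observation variance, the Normal–Normal posterior has precision τ_n = τ₀ + n/σ² and mean μ_n = (τ₀μ₀ + (n/σ²)x̄)/τ_n.
Here τ₀ = 1/508.4 = 0.001967 and τ_data = 28/896.8 = 0.031222, so τ_n = 0.033189.
Rearranging for μ₀: μ₀ = (μ_n·τ_n − τ_data·x̄)/τ₀ = (313.2998·0.033189 − 0.031222·314.9) / 0.001967 = 0.566299/0.001967 ≈ 287.9.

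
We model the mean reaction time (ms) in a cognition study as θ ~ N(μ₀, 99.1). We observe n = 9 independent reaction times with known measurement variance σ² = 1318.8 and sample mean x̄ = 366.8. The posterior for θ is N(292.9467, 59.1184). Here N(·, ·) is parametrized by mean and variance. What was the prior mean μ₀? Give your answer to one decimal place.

The posterior mean is a precision-weighted average: μ_n = (τ₀μ₀ + τ_data·x̄)/(τ₀+τ_data), with τ₀=1/σ₀² and τ_data=n/σ².
Here τ₀ = 1/99.1 = 0.010091 and τ_data = 9/1318.8 = 0.006824, so τ_n = 0.016915.
Rearranging for μ₀: μ₀ = (μ_n·τ_n − τ_data·x̄)/τ₀ = (292.9467·0.016915 − 0.006824·366.8) / 0.010091 = 2.452150/0.010091 ≈ 243.0.

μ₀ = 243.0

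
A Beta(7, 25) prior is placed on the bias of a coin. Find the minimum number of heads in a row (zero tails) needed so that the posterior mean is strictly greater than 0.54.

After k heads and 0 tails the posterior is Beta(7+k, 25), with mean (7+k)/(7+25+k).
Set (7+k)/(32+k) > 0.54 and solve: k > (0.54·32 − 7)/(1 − 0.54) = 22.348.
The smallest integer exceeding 22.348 is 23, and checking k=23: (30)/(55) = 0.5455 > 0.54.

k = 23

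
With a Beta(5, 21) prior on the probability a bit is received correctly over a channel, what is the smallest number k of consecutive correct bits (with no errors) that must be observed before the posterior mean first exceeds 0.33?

After k correct bits and 0 errors the posterior is Beta(5+k, 21), with mean (5+k)/(5+21+k).
Set (5+k)/(26+k) > 0.33 and solve: k > (0.33·26 − 5)/(1 − 0.33) = 5.343.
The smallest integer exceeding 5.343 is 6.

k = 6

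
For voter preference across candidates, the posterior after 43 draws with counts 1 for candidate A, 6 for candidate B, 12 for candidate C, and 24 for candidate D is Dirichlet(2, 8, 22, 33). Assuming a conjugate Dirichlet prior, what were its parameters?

Dirichlet(1, 2, 10, 9)

For a Dirichlet(α) prior with multinomial counts c, the posterior is Dirichlet(α + c) componentwise.
Subtract each count from the matching posterior parameter: 2−1=1, 8−6=2, 22−12=10, 33−24=9.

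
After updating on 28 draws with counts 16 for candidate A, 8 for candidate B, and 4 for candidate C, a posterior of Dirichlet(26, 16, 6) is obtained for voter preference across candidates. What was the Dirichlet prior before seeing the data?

For a Dirichlet(α) prior with multinomial counts c, the posterior is Dirichlet(α + c) componentwise.
Subtract each count from the matching posterior parameter: 26−16=10, 16−8=8, 6−4=2.

Dirichlet(10, 8, 2)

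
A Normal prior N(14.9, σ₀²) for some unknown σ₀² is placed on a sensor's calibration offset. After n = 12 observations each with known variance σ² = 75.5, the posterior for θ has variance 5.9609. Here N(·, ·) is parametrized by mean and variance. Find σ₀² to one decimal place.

σ₀² = 113.4

For the Normal–Normal model with known σ², precisions add: τ_n = τ₀ + n/σ².
So 1/σ₀² = 1/5.9609 − 12/75.5 = 0.167760 − 0.158940 = 0.008820.
Hence σ₀² = 1/0.008820 ≈ 113.4.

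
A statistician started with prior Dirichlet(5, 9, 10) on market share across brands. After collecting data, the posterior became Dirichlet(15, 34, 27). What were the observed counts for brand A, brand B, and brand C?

counts (10, 25, 17)

For a Dirichlet(α) prior with multinomial counts c, the posterior is Dirichlet(α + c) componentwise.
Counts are posterior − prior componentwise: 15−5=10, 34−9=25, 27−10=17.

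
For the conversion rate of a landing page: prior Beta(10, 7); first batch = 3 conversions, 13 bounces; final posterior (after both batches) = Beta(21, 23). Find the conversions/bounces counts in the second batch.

Sequential conjugate updates are equivalent to a single update on the pooled data, so total successes = posterior α − prior α and total failures = posterior β − prior β.
Total across both batches: 21−10=11 conversions, 23−7=16 bounces.
Subtract the first batch: 11−3=8 conversions and 16−13=3 bounces.

8 conversions and 3 bounces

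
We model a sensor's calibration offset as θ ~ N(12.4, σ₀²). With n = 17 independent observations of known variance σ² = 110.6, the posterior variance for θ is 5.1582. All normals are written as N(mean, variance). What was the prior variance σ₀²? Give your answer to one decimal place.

σ₀² = 24.9

Posterior precision equals prior precision plus data precision: 1/σ_n² = 1/σ₀² + n/σ².
So 1/σ₀² = 1/5.1582 − 17/110.6 = 0.193866 − 0.153707 = 0.040159.
Hence σ₀² = 1/0.040159 ≈ 24.9.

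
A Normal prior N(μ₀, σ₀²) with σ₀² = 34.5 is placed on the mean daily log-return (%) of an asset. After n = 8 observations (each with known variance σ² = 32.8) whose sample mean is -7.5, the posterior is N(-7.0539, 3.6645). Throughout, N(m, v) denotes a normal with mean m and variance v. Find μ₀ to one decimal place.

With known observation variance, the Normal–Normal posterior has precision τ_n = τ₀ + n/σ² and mean μ_n = (τ₀μ₀ + (n/σ²)x̄)/τ_n.
Here τ₀ = 1/34.5 = 0.028986 and τ_data = 8/32.8 = 0.243902, so τ_n = 0.272888.
Rearranging for μ₀: μ₀ = (μ_n·τ_n − τ_data·x̄)/τ₀ = (-7.0539·0.272888 − 0.243902·-7.5) / 0.028986 = -0.095660/0.028986 ≈ -3.3.

μ₀ = -3.3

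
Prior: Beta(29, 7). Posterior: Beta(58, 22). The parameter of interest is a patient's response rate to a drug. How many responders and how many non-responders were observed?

29 responders and 15 non-responders

Beta is conjugate to the binomial likelihood: posterior = Beta(a+s, b+f).
Match parameters: s=58−29=29, f=22−7=15.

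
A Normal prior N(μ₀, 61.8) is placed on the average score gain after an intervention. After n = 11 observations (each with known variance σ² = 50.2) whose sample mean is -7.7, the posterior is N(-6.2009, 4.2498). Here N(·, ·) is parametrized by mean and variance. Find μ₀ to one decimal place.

The posterior mean is a precision-weighted average: μ_n = (τ₀μ₀ + τ_data·x̄)/(τ₀+τ_data), with τ₀=1/σ₀² and τ_data=n/σ².
Here τ₀ = 1/61.8 = 0.016181 and τ_data = 11/50.2 = 0.219124, so τ_n = 0.235305.
Rearranging for μ₀: μ₀ = (μ_n·τ_n − τ_data·x̄)/τ₀ = (-6.2009·0.235305 − 0.219124·-7.7) / 0.016181 = 0.228152/0.016181 ≈ 14.1.

μ₀ = 14.1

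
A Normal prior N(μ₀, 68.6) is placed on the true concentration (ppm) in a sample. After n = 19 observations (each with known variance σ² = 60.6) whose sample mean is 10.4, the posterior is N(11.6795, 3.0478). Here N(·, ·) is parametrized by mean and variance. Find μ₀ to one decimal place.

μ₀ = 39.2

With known observation variance, the Normal–Normal posterior has precision τ_n = τ₀ + n/σ² and mean μ_n = (τ₀μ₀ + (n/σ²)x̄)/τ_n.
Here τ₀ = 1/68.6 = 0.014577 and τ_data = 19/60.6 = 0.313531, so τ_n = 0.328108.
Rearranging for μ₀: μ₀ = (μ_n·τ_n − τ_data·x̄)/τ₀ = (11.6795·0.328108 − 0.313531·10.4) / 0.014577 = 0.571415/0.014577 ≈ 39.2.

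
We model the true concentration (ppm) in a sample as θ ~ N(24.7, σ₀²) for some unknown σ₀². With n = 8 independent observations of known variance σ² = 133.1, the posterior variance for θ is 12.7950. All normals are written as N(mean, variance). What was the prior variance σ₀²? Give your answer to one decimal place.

Posterior precision equals prior precision plus data precision: 1/σ_n² = 1/σ₀² + n/σ².
So 1/σ₀² = 1/12.7950 − 8/133.1 = 0.078156 − 0.060105 = 0.018051.
Hence σ₀² = 1/0.018051 ≈ 55.4.

σ₀² = 55.4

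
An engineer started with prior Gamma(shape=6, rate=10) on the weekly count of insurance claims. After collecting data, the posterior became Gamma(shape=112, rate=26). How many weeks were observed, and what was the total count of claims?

n = 16 weeks with total 106 claims

Gamma–Poisson conjugacy: posterior shape = α + Σxᵢ, posterior rate = β + n.
Matching: Σxᵢ = 112 − 6 = 106 and n = 26 − 10 = 16.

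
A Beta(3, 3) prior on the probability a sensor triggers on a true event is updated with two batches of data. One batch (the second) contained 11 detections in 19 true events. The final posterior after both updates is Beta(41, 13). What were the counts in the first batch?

27 detections and 2 misses

Sequential conjugate updates are equivalent to a single update on the pooled data, so total successes = posterior α − prior α and total failures = posterior β − prior β.
Total across both batches: 41−3=38 detections, 13−3=10 misses.
Subtract the second batch: 38−11=27 detections and 10−8=2 misses.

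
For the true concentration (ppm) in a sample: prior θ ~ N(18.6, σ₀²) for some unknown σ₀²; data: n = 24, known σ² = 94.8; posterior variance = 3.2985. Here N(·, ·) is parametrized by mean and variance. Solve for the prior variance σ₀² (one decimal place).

For the Normal–Normal model with known σ², precisions add: τ_n = τ₀ + n/σ².
So 1/σ₀² = 1/3.2985 − 24/94.8 = 0.303168 − 0.253165 = 0.050003.
Hence σ₀² = 1/0.050003 ≈ 20.0.

σ₀² = 20.0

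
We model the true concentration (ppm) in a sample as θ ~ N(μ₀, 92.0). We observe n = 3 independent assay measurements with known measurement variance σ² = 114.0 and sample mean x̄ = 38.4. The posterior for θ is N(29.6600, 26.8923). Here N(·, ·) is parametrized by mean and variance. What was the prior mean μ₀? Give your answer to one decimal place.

The posterior mean is a precision-weighted average: μ_n = (τ₀μ₀ + τ_data·x̄)/(τ₀+τ_data), with τ₀=1/σ₀² and τ_data=n/σ².
Here τ₀ = 1/92.0 = 0.010870 and τ_data = 3/114.0 = 0.026316, so τ_n = 0.037186.
Rearranging for μ₀: μ₀ = (μ_n·τ_n − τ_data·x̄)/τ₀ = (29.6600·0.037186 − 0.026316·38.4) / 0.010870 = 0.092402/0.010870 ≈ 8.5.

μ₀ = 8.5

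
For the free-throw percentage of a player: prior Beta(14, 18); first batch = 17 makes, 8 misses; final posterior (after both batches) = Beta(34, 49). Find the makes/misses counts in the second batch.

Because Beta–binomial updating is additive in the counts, the combined data contributed (α_post−α_prior, β_post−β_prior) successes and failures.
Total across both batches: 34−14=20 makes, 49−18=31 misses.
Subtract the first batch: 20−17=3 makes and 31−8=23 misses.

3 makes and 23 misses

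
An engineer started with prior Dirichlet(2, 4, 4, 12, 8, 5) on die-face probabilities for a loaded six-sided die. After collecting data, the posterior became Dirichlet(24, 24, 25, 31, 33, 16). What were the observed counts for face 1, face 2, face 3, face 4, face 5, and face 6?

counts (22, 20, 21, 19, 25, 11)

For a Dirichlet(α) prior with multinomial counts c, the posterior is Dirichlet(α + c) componentwise.
Counts are posterior − prior componentwise: 24−2=22, 24−4=20, 25−4=21, 31−12=19, 33−8=25, 16−5=11.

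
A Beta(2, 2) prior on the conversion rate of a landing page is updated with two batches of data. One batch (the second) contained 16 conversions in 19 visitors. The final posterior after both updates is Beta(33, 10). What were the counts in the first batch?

15 conversions and 5 bounces

Because Beta–binomial updating is additive in the counts, the combined data contributed (α_post−α_prior, β_post−β_prior) successes and failures.
Total across both batches: 33−2=31 conversions, 10−2=8 bounces.
Subtract the second batch: 31−16=15 conversions and 8−3=5 bounces.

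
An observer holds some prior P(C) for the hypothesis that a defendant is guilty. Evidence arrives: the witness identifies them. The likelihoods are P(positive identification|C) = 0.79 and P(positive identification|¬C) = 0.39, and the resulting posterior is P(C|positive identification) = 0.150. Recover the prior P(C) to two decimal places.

Bayes' rule in odds form gives O(C|E) = O(C)·[P(E|C)/P(E|¬C)], hence O(C) = O(C|E)/LR.
Posterior odds = 0.150/(1−0.150) = 0.1765. LR = 0.79/0.39 = 2.0256.
Prior odds = 0.1765/2.0256 = 0.0871, so P(C) = 0.0871/(1+0.0871) ≈ 0.08.

P(C) = 0.08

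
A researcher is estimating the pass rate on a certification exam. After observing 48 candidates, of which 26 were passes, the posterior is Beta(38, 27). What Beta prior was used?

Beta(12, 5)

Beta is conjugate to the binomial likelihood: posterior = Beta(a+s, b+f).
So a = 38 − 26 = 12 and b = 27 − 22 = 5.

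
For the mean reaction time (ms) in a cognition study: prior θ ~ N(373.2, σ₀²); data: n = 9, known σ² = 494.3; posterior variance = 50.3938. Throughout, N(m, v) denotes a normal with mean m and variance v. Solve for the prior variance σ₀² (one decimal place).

σ₀² = 611.2

Posterior precision equals prior precision plus data precision: 1/σ_n² = 1/σ₀² + n/σ².
So 1/σ₀² = 1/50.3938 − 9/494.3 = 0.019844 − 0.018208 = 0.001636.
Hence σ₀² = 1/0.001636 ≈ 611.2.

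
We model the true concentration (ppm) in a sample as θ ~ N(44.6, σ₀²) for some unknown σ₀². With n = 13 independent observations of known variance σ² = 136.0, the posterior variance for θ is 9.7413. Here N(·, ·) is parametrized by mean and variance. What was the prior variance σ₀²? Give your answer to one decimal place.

For the Normal–Normal model with known σ², precisions add: τ_n = τ₀ + n/σ².
So 1/σ₀² = 1/9.7413 − 13/136.0 = 0.102656 − 0.095588 = 0.007068.
Hence σ₀² = 1/0.007068 ≈ 141.5.

σ₀² = 141.5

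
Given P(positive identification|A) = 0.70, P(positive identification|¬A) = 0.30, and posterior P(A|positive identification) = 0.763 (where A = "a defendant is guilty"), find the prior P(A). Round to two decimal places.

P(A) = 0.58

In odds form, posterior odds = prior odds × likelihood ratio, so prior odds = posterior odds ÷ LR.
Posterior odds = 0.763/(1−0.763) = 3.2194. LR = 0.70/0.30 = 2.3333.
Prior odds = 3.2194/2.3333 = 1.3798, so P(A) = 1.3798/(1+1.3798) ≈ 0.58.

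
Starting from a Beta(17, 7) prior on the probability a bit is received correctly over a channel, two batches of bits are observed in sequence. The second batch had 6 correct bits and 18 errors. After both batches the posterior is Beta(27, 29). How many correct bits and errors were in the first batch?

4 correct bits and 4 errors

Sequential conjugate updates are equivalent to a single update on the pooled data, so total successes = posterior α − prior α and total failures = posterior β − prior β.
Total across both batches: 27−17=10 correct bits, 29−7=22 errors.
Subtract the second batch: 10−6=4 correct bits and 22−18=4 errors.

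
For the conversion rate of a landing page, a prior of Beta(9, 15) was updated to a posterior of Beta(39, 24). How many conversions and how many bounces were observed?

Beta is conjugate to the binomial likelihood: posterior = Beta(a+s, b+f).
Match parameters: s=39−9=30, f=24−15=9.

30 conversions and 9 bounces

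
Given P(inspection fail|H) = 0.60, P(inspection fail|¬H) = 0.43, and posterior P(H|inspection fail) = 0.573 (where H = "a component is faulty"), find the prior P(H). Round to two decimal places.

Bayes' rule in odds form gives O(H|E) = O(H)·[P(E|H)/P(E|¬H)], hence O(H) = O(H|E)/LR.
Posterior odds = 0.573/(1−0.573) = 1.3419. LR = 0.60/0.43 = 1.3953.
Prior odds = 1.3419/1.3953 = 0.9617, so P(H) = 0.9617/(1+0.9617) ≈ 0.49.

P(H) = 0.49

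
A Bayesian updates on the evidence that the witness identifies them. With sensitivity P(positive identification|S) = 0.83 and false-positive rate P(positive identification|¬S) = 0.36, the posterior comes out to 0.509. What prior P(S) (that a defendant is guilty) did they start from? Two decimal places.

P(S) = 0.31

Bayes' rule in odds form gives O(S|E) = O(S)·[P(E|S)/P(E|¬S)], hence O(S) = O(S|E)/LR.
Posterior odds = 0.509/(1−0.509) = 1.0367. LR = 0.83/0.36 = 2.3056.
Prior odds = 1.0367/2.3056 = 0.4496, so P(S) = 0.4496/(1+0.4496) ≈ 0.31.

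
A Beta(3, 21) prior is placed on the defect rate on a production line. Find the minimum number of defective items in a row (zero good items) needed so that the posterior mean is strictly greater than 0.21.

After k defective items and 0 good items the posterior is Beta(3+k, 21), with mean (3+k)/(3+21+k).
Set (3+k)/(24+k) > 0.21 and solve: k > (0.21·24 − 3)/(1 − 0.21) = 2.582.
The smallest integer exceeding 2.582 is 3, and checking k=3: (6)/(27) = 0.2222 > 0.21.

k = 3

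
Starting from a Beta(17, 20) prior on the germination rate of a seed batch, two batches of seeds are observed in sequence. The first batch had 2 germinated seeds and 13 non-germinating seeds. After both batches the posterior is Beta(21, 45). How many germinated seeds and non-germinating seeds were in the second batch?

2 germinated seeds and 12 non-germinating seeds

Sequential conjugate updates are equivalent to a single update on the pooled data, so total successes = posterior α − prior α and total failures = posterior β − prior β.
Total across both batches: 21−17=4 germinated seeds, 45−20=25 non-germinating seeds.
Subtract the first batch: 4−2=2 germinated seeds and 25−13=12 non-germinating seeds.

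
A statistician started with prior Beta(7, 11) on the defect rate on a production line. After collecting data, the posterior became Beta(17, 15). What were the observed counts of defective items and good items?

10 defective items and 4 good items

A Beta(α, β) prior with s successes and f failures in binomial data gives a Beta(α+s, β+f) posterior.
So s = 17 − 7 = 10 and f = 15 − 11 = 4.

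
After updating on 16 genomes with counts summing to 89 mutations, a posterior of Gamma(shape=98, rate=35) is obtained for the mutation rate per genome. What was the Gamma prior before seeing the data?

Gamma–Poisson conjugacy: posterior shape = α + Σxᵢ, posterior rate = β + n.
So α = 98 − 89 = 9 and β = 35 − 16 = 19.

Gamma(shape=9, rate=19)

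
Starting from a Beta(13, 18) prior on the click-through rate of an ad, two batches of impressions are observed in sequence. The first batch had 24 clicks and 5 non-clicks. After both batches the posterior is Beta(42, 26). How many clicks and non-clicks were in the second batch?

5 clicks and 3 non-clicks

Because Beta–binomial updating is additive in the counts, the combined data contributed (α_post−α_prior, β_post−β_prior) successes and failures.
Total across both batches: 42−13=29 clicks, 26−18=8 non-clicks.
Subtract the first batch: 29−24=5 clicks and 8−5=3 non-clicks.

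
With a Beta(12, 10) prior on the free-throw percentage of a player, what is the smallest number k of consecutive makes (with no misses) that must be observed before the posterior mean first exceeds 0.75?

After k makes and 0 misses the posterior is Beta(12+k, 10), with mean (12+k)/(12+10+k).
Set (12+k)/(22+k) > 0.75 and solve: k > (0.75·22 − 12)/(1 − 0.75) = 18.000.
The smallest integer exceeding 18.000 is 19.

k = 19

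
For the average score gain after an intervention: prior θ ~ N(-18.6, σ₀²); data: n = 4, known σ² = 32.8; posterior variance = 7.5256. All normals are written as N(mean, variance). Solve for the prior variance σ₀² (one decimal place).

Posterior precision equals prior precision plus data precision: 1/σ_n² = 1/σ₀² + n/σ².
So 1/σ₀² = 1/7.5256 − 4/32.8 = 0.132880 − 0.121951 = 0.010929.
Hence σ₀² = 1/0.010929 ≈ 91.5.

σ₀² = 91.5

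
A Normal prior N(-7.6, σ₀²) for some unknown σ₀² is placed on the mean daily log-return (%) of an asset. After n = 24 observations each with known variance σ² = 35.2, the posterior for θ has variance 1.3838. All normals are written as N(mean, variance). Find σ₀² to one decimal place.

Posterior precision equals prior precision plus data precision: 1/σ_n² = 1/σ₀² + n/σ².
So 1/σ₀² = 1/1.3838 − 24/35.2 = 0.722648 − 0.681818 = 0.040830.
Hence σ₀² = 1/0.040830 ≈ 24.5.

σ₀² = 24.5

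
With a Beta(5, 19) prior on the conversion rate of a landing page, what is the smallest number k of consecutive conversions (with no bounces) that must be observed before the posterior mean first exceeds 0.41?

After k conversions and 0 bounces the posterior is Beta(5+k, 19), with mean (5+k)/(5+19+k).
Set (5+k)/(24+k) > 0.41 and solve: k > (0.41·24 − 5)/(1 − 0.41) = 8.203.
The smallest integer exceeding 8.203 is 9.

k = 9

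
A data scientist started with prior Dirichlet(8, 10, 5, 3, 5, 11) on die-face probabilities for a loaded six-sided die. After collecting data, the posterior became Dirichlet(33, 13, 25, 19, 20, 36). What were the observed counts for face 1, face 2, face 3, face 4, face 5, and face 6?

For a Dirichlet(α) prior with multinomial counts c, the posterior is Dirichlet(α + c) componentwise.
Counts are posterior − prior componentwise: 33−8=25, 13−10=3, 25−5=20, 19−3=16, 20−5=15, 36−11=25.

counts (25, 3, 20, 16, 15, 25)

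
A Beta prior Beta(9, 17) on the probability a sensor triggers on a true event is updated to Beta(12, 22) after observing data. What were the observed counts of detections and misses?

Beta is conjugate to the binomial likelihood: posterior = Beta(a+s, b+f).
So s = 12 − 9 = 3 and f = 22 − 17 = 5.

3 detections and 5 misses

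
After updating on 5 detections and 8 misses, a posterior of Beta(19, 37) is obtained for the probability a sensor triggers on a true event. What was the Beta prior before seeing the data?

A Beta(α, β) prior with s successes and f failures in binomial data gives a Beta(α+s, β+f) posterior.
So α = 19 − 5 = 14 and β = 37 − 8 = 29.

Beta(14, 29)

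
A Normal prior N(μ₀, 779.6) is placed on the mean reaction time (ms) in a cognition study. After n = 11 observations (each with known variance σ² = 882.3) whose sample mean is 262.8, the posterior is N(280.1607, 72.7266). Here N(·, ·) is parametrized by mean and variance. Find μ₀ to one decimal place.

The posterior mean is a precision-weighted average: μ_n = (τ₀μ₀ + τ_data·x̄)/(τ₀+τ_data), with τ₀=1/σ₀² and τ_data=n/σ².
Here τ₀ = 1/779.6 = 0.001283 and τ_data = 11/882.3 = 0.012467, so τ_n = 0.013750.
Rearranging for μ₀: μ₀ = (μ_n·τ_n − τ_data·x̄)/τ₀ = (280.1607·0.013750 − 0.012467·262.8) / 0.001283 = 0.575882/0.001283 ≈ 448.9.

μ₀ = 448.9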